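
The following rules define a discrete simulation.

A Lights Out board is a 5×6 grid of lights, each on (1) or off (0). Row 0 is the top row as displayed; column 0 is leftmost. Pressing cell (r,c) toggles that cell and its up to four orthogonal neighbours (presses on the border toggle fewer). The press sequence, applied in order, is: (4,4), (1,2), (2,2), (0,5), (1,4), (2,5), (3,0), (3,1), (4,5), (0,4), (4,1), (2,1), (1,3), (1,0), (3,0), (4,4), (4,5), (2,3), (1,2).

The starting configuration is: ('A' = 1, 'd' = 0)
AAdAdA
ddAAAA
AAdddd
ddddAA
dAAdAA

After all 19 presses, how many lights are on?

19

t=0: AAdAdA
ddAAAA
AAdddd
ddddAA
dAAdAA
t=1: AAdAdA
ddAAAA
AAdddd
dddddA
dAAAdd
t=2: AAAAdA
dAddAA
AAAddd
dddddA
dAAAdd
t=3: AAAAdA
dAAdAA
AddAdd
ddAddA
dAAAdd
t=4: AAAAAd
dAAdAd
AddAdd
ddAddA
dAAAdd
t=5: AAAAdd
dAAAdA
AddAAd
ddAddA
dAAAdd
t=6: AAAAdd
dAAAdd
AddAdA
ddAddd
dAAAdd
t=7: AAAAdd
dAAAdd
dddAdA
AAAddd
AAAAdd
t=8: AAAAdd
dAAAdd
dAdAdA
dddddd
AdAAdd
t=9: AAAAdd
dAAAdd
dAdAdA
dddddA
AdAAAA
t=10: AAAdAA
dAAAAd
dAdAdA
dddddA
AdAAAA
t=11: AAAdAA
dAAAAd
dAdAdA
dAdddA
dAdAAA
t=12: AAAdAA
ddAAAd
AdAAdA
dddddA
dAdAAA
t=13: AAAAAA
dddddd
AdAddA
dddddA
dAdAAA
t=14: dAAAAA
AAdddd
ddAddA
dddddA
dAdAAA
t=15: dAAAAA
AAdddd
AdAddA
AAdddA
AAdAAA
t=16: dAAAAA
AAdddd
AdAddA
AAddAA
AAdddd
t=17: dAAAAA
AAdddd
AdAddA
AAddAd
AAddAA
t=18: dAAAAA
AAdAdd
AddAAA
AAdAAd
AAddAA
t=19: dAdAAA
AdAddd
AdAAAA
AAdAAd
AAddAA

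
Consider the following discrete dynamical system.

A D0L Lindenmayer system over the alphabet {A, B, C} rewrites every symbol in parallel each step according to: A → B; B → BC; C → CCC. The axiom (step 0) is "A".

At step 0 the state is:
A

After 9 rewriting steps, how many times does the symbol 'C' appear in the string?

t=0: A
t=1: B
t=2: BC
t=3: BCCCC
t=4: BCCCCCCCCCCCCC
t=5: BCCCCCCCCCCCCCCCCCCCCCCCCCCCCCCCCCCCCCCCC
t=6: BCCCCCCCCCCCCCCCCCCCCCCCCCCCCCCCCCCCCCCCCCCCCCCCCCCCCCCCCC…CCCCCCCCCCCCCCCCCCCCCCCCCCCCCCCCCCCCCCCCCCCCCCCCCCCCCCCCCC  (len 122)
t=7: BCCCCCCCCCCCCCCCCCCCCCCCCCCCCCCCCCCCCCCCCCCCCCCCCCCCCCCCCC…CCCCCCCCCCCCCCCCCCCCCCCCCCCCCCCCCCCCCCCCCCCCCCCCCCCCCCCCCC  (len 365)
t=8: BCCCCCCCCCCCCCCCCCCCCCCCCCCCCCCCCCCCCCCCCCCCCCCCCCCCCCCCCC…CCCCCCCCCCCCCCCCCCCCCCCCCCCCCCCCCCCCCCCCCCCCCCCCCCCCCCCCCC  (len 1094)
t=9: BCCCCCCCCCCCCCCCCCCCCCCCCCCCCCCCCCCCCCCCCCCCCCCCCCCCCCCCCC…CCCCCCCCCCCCCCCCCCCCCCCCCCCCCCCCCCCCCCCCCCCCCCCCCCCCCCCCCC  (len 3281)

3280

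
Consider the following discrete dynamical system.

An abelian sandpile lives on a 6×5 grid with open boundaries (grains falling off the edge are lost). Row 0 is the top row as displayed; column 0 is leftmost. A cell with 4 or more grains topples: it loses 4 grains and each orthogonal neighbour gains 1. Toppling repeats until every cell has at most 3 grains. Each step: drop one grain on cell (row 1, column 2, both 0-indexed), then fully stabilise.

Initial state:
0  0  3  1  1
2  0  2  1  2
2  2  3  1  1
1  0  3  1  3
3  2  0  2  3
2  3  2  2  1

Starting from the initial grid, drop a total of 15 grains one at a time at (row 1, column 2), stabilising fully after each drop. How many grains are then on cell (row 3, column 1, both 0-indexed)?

2

gen 0: 0  0  3  1  1
2  0  2  1  2
2  2  3  1  1
1  0  3  1  3
3  2  0  2  3
2  3  2  2  1
gen 1: 0  0  3  1  1
2  0  3  1  2
2  2  3  1  1
1  0  3  1  3
3  2  0  2  3
2  3  2  2  1
gen 2: 0  1  0  2  1
2  1  2  2  2
2  3  1  2  1
1  1  0  2  3
3  2  1  2  3
2  3  2  2  1
gen 3: 0  1  0  2  1
2  1  3  2  2
2  3  1  2  1
1  1  0  2  3
3  2  1  2  3
2  3  2  2  1
gen 4: 0  1  1  2  1
2  2  0  3  2
2  3  2  2  1
1  1  0  2  3
3  2  1  2  3
2  3  2  2  1
gen 5: 0  1  1  2  1
2  2  1  3  2
2  3  2  2  1
1  1  0  2  3
3  2  1  2  3
2  3  2  2  1
gen 6: 0  1  1  2  1
2  2  2  3  2
2  3  2  2  1
1  1  0  2  3
3  2  1  2  3
2  3  2  2  1
gen 7: 0  1  1  2  1
2  2  3  3  2
2  3  2  2  1
1  1  0  2  3
3  2  1  2  3
2  3  2  2  1
gen 8: 0  1  2  3  1
2  3  1  0  3
2  3  3  3  1
1  1  0  2  3
3  2  1  2  3
2  3  2  2  1
gen 9: 0  1  2  3  1
2  3  2  0  3
2  3  3  3  1
1  1  0  2  3
3  2  1  2  3
2  3  2  2  1
gen 10: 0  1  2  3  1
2  3  3  0  3
2  3  3  3  1
1  1  0  2  3
3  2  1  2  3
2  3  2  2  1
gen 11: 0  2  3  3  1
3  1  2  2  3
3  1  2  0  2
1  2  1  3  3
3  2  1  2  3
2  3  2  2  1
gen 12: 0  2  3  3  1
3  1  3  2  3
3  1  2  0  2
1  2  1  3  3
3  2  1  2  3
2  3  2  2  1
gen 13: 0  3  1  1  3
3  2  2  1  0
3  1  3  1  3
1  2  1  3  3
3  2  1  2  3
2  3  2  2  1
gen 14: 0  3  1  1  3
3  2  3  1  0
3  1  3  1  3
1  2  1  3  3
3  2  1  2  3
2  3  2  2  1
gen 15: 0  3  2  1  3
3  3  1  2  0
3  2  0  2  3
1  2  2  3  3
3  2  1  2  3
2  3  2  2  1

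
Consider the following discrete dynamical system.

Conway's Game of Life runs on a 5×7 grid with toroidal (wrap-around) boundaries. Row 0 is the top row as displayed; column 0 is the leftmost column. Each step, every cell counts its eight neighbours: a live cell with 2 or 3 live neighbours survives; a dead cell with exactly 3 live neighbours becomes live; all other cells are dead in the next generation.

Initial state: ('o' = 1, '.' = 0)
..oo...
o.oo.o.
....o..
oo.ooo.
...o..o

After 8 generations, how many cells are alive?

7

[0] ..oo...
o.oo.o.
....o..
oo.ooo.
...o..o
[1] .o....o
.oo....
o......
o.oo.oo
oo...oo
[2] .....oo
.oo....
o..o...
..o.oo.
....o..
[3] .....o.
ooo...o
...oo..
....oo.
...oo.o
[4] .ooooo.
ooooooo
ooooo.o
.......
...o..o
[5] .......
.......
.......
.o..ooo
...o.o.
[6] .......
.......
.....o.
....ooo
.....oo
[7] .......
.......
....ooo
....o..
....o.o
[8] .......
.....o.
....oo.
...oo.o
.....o.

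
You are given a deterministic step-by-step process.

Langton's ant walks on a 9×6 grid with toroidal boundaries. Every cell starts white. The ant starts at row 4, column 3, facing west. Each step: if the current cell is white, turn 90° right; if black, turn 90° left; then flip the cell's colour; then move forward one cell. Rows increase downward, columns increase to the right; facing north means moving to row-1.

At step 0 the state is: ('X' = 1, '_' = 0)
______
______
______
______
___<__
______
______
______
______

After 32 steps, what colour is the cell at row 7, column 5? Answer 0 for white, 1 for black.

[0] ______
______
______
______
___<__
______
______
______
______
[1] ______
______
______
___^__
___X__
______
______
______
______
[2] ______
______
______
___X>_
___X__
______
______
______
______
[3] ______
______
______
___XX_
___Xv_
______
______
______
______
[4] ______
______
______
___XX_
___<X_
______
______
______
______
[5] ______
______
______
___XX_
____X_
___v__
______
______
______
[6] ______
______
______
___XX_
____X_
__<X__
______
______
______
[7] ______
______
______
___XX_
__^_X_
__XX__
______
______
______
[8] ______
______
______
___XX_
__X>X_
__XX__
______
______
______
[9] ______
______
______
___XX_
__XXX_
__Xv__
______
______
______
[10] ______
______
______
___XX_
__XXX_
__X_>_
______
______
______
[11] ______
______
______
___XX_
__XXX_
__X_X_
____v_
______
______
[12] ______
______
______
___XX_
__XXX_
__X_X_
___<X_
______
______
[13] ______
______
______
___XX_
__XXX_
__X^X_
___XX_
______
______
[14] ______
______
______
___XX_
__XXX_
__XX>_
___XX_
______
______
[15] ______
______
______
___XX_
__XX^_
__XX__
___XX_
______
______
[16] ______
______
______
___XX_
__X<__
__XX__
___XX_
______
______
[17] ______
______
______
___XX_
__X___
__Xv__
___XX_
______
______
[18] ______
______
______
___XX_
__X___
__X_>_
___XX_
______
______
[19] ______
______
______
___XX_
__X___
__X_X_
___Xv_
______
______
[20] ______
______
______
___XX_
__X___
__X_X_
___X_>
______
______
[21] ______
______
______
___XX_
__X___
__X_X_
___X_X
_____v
______
[22] ______
______
______
___XX_
__X___
__X_X_
___X_X
____<X
______
[23] ______
______
______
___XX_
__X___
__X_X_
___X^X
____XX
______
[24] ______
______
______
___XX_
__X___
__X_X_
___XX>
____XX
______
[25] ______
______
______
___XX_
__X___
__X_X^
___XX_
____XX
______
[26] ______
______
______
___XX_
__X___
>_X_XX
___XX_
____XX
______
[27] ______
______
______
___XX_
__X___
X_X_XX
v__XX_
____XX
______
[28] ______
______
______
___XX_
__X___
X_X_XX
X__XX<
____XX
______
[29] ______
______
______
___XX_
__X___
X_X_X^
X__XXX
____XX
______
[30] ______
______
______
___XX_
__X___
X_X_<_
X__XXX
____XX
______
[31] ______
______
______
___XX_
__X___
X_X___
X__XvX
____XX
______
[32] ______
______
______
___XX_
__X___
X_X___
X__X_>
____XX
______

1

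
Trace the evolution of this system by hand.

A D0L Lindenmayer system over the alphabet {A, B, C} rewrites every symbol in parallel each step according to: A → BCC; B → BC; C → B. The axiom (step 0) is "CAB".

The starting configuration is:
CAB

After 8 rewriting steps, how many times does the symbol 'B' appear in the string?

102

[0] CAB
[1] BBCCBC
[2] BCBCBBBCB
[3] BCBBCBBCBCBCBBC
[4] BCBBCBCBBCBCBBCBBCBBCBCB
[5] BCBBCBCBBCBBCBCBBCBBCBCBBCBCBBCBCBBCBBC
[6] BCBBCBCBBCBBCBCBBCBCBBCBBCBCBBCBCBBCBBCBCBBCBBCBCBBCBBCBCBBCBCB
[7] BCBBCBCBBCBBCBCBBCBCBBCBBCBCBBCBBCBCBBCBCBBCBBCBCBBCBBCBCBBCBCBBCBBCBCBBCBCBBCBBCBCBBCBCBBCBBCBCBBCBBC
[8] BCBBCBCBBCBBCBCBBCBCBBCBBCBCBBCBBCBCBBCBCBBCBBCBCBBCBCBBCB…BCBBCBBCBCBBCBBCBCBBCBCBBCBBCBCBBCBBCBCBBCBCBBCBBCBCBBCBCB  (len 165)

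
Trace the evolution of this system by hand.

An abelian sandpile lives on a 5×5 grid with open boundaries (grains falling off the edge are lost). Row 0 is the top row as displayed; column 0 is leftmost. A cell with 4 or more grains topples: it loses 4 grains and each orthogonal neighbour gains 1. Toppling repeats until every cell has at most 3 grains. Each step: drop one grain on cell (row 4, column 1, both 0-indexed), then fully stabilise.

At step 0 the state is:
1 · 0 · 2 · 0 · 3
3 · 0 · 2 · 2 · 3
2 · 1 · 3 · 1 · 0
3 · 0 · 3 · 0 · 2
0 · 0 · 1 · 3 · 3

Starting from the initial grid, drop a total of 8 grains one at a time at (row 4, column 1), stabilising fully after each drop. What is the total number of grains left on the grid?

[0] 1 · 0 · 2 · 0 · 3
3 · 0 · 2 · 2 · 3
2 · 1 · 3 · 1 · 0
3 · 0 · 3 · 0 · 2
0 · 0 · 1 · 3 · 3
[1] 1 · 0 · 2 · 0 · 3
3 · 0 · 2 · 2 · 3
2 · 1 · 3 · 1 · 0
3 · 0 · 3 · 0 · 2
0 · 1 · 1 · 3 · 3
[2] 1 · 0 · 2 · 0 · 3
3 · 0 · 2 · 2 · 3
2 · 1 · 3 · 1 · 0
3 · 0 · 3 · 0 · 2
0 · 2 · 1 · 3 · 3
[3] 1 · 0 · 2 · 0 · 3
3 · 0 · 2 · 2 · 3
2 · 1 · 3 · 1 · 0
3 · 0 · 3 · 0 · 2
0 · 3 · 1 · 3 · 3
[4] 1 · 0 · 2 · 0 · 3
3 · 0 · 2 · 2 · 3
2 · 1 · 3 · 1 · 0
3 · 1 · 3 · 0 · 2
1 · 0 · 2 · 3 · 3
[5] 1 · 0 · 2 · 0 · 3
3 · 0 · 2 · 2 · 3
2 · 1 · 3 · 1 · 0
3 · 1 · 3 · 0 · 2
1 · 1 · 2 · 3 · 3
[6] 1 · 0 · 2 · 0 · 3
3 · 0 · 2 · 2 · 3
2 · 1 · 3 · 1 · 0
3 · 1 · 3 · 0 · 2
1 · 2 · 2 · 3 · 3
[7] 1 · 0 · 2 · 0 · 3
3 · 0 · 2 · 2 · 3
2 · 1 · 3 · 1 · 0
3 · 1 · 3 · 0 · 2
1 · 3 · 2 · 3 · 3
[8] 1 · 0 · 2 · 0 · 3
3 · 0 · 2 · 2 · 3
2 · 1 · 3 · 1 · 0
3 · 2 · 3 · 0 · 2
2 · 0 · 3 · 3 · 3

44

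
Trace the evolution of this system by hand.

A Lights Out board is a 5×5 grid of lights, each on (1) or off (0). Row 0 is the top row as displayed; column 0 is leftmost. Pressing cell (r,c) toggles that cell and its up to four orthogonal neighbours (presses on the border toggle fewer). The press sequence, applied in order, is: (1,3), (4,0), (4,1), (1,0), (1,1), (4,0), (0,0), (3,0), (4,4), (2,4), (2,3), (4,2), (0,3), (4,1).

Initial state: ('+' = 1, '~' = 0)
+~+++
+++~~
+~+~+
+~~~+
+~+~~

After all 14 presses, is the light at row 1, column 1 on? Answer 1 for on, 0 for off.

k=0  +~+++
+++~~
+~+~+
+~~~+
+~+~~
k=1  +~+~+
++~++
+~+++
+~~~+
+~+~~
k=2  +~+~+
++~++
+~+++
~~~~+
~++~~
k=3  +~+~+
++~++
+~+++
~+~~+
+~~~~
k=4  ~~+~+
~~~++
~~+++
~+~~+
+~~~~
k=5  ~++~+
+++++
~++++
~+~~+
+~~~~
k=6  ~++~+
+++++
~++++
++~~+
~+~~~
k=7  +~+~+
~++++
~++++
++~~+
~+~~~
k=8  +~+~+
~++++
+++++
~~~~+
++~~~
k=9  +~+~+
~++++
+++++
~~~~~
++~++
k=10  +~+~+
~+++~
+++~~
~~~~+
++~++
k=11  +~+~+
~++~~
++~++
~~~++
++~++
k=12  +~+~+
~++~~
++~++
~~+++
+~+~+
k=13  +~~+~
~+++~
++~++
~~+++
+~+~+
k=14  +~~+~
~+++~
++~++
~++++
~+~~+

1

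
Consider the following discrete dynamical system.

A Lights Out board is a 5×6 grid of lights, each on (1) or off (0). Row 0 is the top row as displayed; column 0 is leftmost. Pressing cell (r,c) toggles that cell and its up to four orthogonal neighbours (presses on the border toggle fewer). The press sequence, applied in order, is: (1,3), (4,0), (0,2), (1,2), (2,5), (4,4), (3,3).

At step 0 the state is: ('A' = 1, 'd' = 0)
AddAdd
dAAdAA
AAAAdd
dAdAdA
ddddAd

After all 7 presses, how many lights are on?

0) AddAdd
dAAdAA
AAAAdd
dAdAdA
ddddAd
1) Addddd
dAdAdA
AAAddd
dAdAdA
ddddAd
2) Addddd
dAdAdA
AAAddd
AAdAdA
AAddAd
3) AAAAdd
dAAAdA
AAAddd
AAdAdA
AAddAd
4) AAdAdd
dddddA
AAdddd
AAdAdA
AAddAd
5) AAdAdd
dddddd
AAddAA
AAdAdd
AAddAd
6) AAdAdd
dddddd
AAddAA
AAdAAd
AAdAdA
7) AAdAdd
dddddd
AAdAAA
AAAddd
AAdddA

14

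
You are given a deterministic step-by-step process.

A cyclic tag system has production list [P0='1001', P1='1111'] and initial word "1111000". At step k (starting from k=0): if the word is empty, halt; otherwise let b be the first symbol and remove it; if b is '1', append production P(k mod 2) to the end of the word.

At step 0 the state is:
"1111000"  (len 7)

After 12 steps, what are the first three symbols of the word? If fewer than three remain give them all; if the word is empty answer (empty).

111

[0] "1111000"  (len 7)
[1] "1110001001"  (len 10)
[2] "1100010011111"  (len 13)
[3] "1000100111111001"  (len 16)
[4] "0001001111110011111"  (len 19)
[5] "001001111110011111"  (len 18)
[6] "01001111110011111"  (len 17)
[7] "1001111110011111"  (len 16)
[8] "0011111100111111111"  (len 19)
[9] "011111100111111111"  (len 18)
[10] "11111100111111111"  (len 17)
[11] "11111001111111111001"  (len 20)
[12] "11110011111111110011111"  (len 23)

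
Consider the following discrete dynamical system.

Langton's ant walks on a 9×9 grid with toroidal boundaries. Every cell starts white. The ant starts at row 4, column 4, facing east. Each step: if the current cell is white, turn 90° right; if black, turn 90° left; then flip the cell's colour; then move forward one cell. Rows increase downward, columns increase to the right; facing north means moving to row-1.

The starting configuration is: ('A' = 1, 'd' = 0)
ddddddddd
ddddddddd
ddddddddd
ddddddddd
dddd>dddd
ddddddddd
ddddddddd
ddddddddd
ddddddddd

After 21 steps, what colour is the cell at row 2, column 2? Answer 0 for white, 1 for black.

1

step 0: ddddddddd
ddddddddd
ddddddddd
ddddddddd
dddd>dddd
ddddddddd
ddddddddd
ddddddddd
ddddddddd
step 1: ddddddddd
ddddddddd
ddddddddd
ddddddddd
ddddAdddd
ddddvdddd
ddddddddd
ddddddddd
ddddddddd
step 2: ddddddddd
ddddddddd
ddddddddd
ddddddddd
ddddAdddd
ddd<Adddd
ddddddddd
ddddddddd
ddddddddd
step 3: ddddddddd
ddddddddd
ddddddddd
ddddddddd
ddd^Adddd
dddAAdddd
ddddddddd
ddddddddd
ddddddddd
step 4: ddddddddd
ddddddddd
ddddddddd
ddddddddd
dddA>dddd
dddAAdddd
ddddddddd
ddddddddd
ddddddddd
step 5: ddddddddd
ddddddddd
ddddddddd
dddd^dddd
dddAddddd
dddAAdddd
ddddddddd
ddddddddd
ddddddddd
step 6: ddddddddd
ddddddddd
ddddddddd
ddddA>ddd
dddAddddd
dddAAdddd
ddddddddd
ddddddddd
ddddddddd
step 7: ddddddddd
ddddddddd
ddddddddd
ddddAAddd
dddAdvddd
dddAAdddd
ddddddddd
ddddddddd
ddddddddd
step 8: ddddddddd
ddddddddd
ddddddddd
ddddAAddd
dddA<Addd
dddAAdddd
ddddddddd
ddddddddd
ddddddddd
step 9: ddddddddd
ddddddddd
ddddddddd
dddd^Addd
dddAAAddd
dddAAdddd
ddddddddd
ddddddddd
ddddddddd
step 10: ddddddddd
ddddddddd
ddddddddd
ddd<dAddd
dddAAAddd
dddAAdddd
ddddddddd
ddddddddd
ddddddddd
step 11: ddddddddd
ddddddddd
ddd^ddddd
dddAdAddd
dddAAAddd
dddAAdddd
ddddddddd
ddddddddd
ddddddddd
step 12: ddddddddd
ddddddddd
dddA>dddd
dddAdAddd
dddAAAddd
dddAAdddd
ddddddddd
ddddddddd
ddddddddd
step 13: ddddddddd
ddddddddd
dddAAdddd
dddAvAddd
dddAAAddd
dddAAdddd
ddddddddd
ddddddddd
ddddddddd
step 14: ddddddddd
ddddddddd
dddAAdddd
ddd<AAddd
dddAAAddd
dddAAdddd
ddddddddd
ddddddddd
ddddddddd
step 15: ddddddddd
ddddddddd
dddAAdddd
ddddAAddd
dddvAAddd
dddAAdddd
ddddddddd
ddddddddd
ddddddddd
step 16: ddddddddd
ddddddddd
dddAAdddd
ddddAAddd
dddd>Addd
dddAAdddd
ddddddddd
ddddddddd
ddddddddd
step 17: ddddddddd
ddddddddd
dddAAdddd
dddd^Addd
dddddAddd
dddAAdddd
ddddddddd
ddddddddd
ddddddddd
step 18: ddddddddd
ddddddddd
dddAAdddd
ddd<dAddd
dddddAddd
dddAAdddd
ddddddddd
ddddddddd
ddddddddd
step 19: ddddddddd
ddddddddd
ddd^Adddd
dddAdAddd
dddddAddd
dddAAdddd
ddddddddd
ddddddddd
ddddddddd
step 20: ddddddddd
ddddddddd
dd<dAdddd
dddAdAddd
dddddAddd
dddAAdddd
ddddddddd
ddddddddd
ddddddddd
step 21: ddddddddd
dd^dddddd
ddAdAdddd
dddAdAddd
dddddAddd
dddAAdddd
ddddddddd
ddddddddd
ddddddddd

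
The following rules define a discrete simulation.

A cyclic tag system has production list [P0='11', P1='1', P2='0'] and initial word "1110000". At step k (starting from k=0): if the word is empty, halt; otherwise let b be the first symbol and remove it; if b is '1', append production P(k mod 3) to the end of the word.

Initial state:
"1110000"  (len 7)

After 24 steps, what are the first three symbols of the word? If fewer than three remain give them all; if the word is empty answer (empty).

10

k=0  "1110000"  (len 7)
k=1  "11000011"  (len 8)
k=2  "10000111"  (len 8)
k=3  "00001110"  (len 8)
k=4  "0001110"  (len 7)
k=5  "001110"  (len 6)
k=6  "01110"  (len 5)
k=7  "1110"  (len 4)
k=8  "1101"  (len 4)
k=9  "1010"  (len 4)
k=10  "01011"  (len 5)
k=11  "1011"  (len 4)
k=12  "0110"  (len 4)
k=13  "110"  (len 3)
k=14  "101"  (len 3)
k=15  "010"  (len 3)
k=16  "10"  (len 2)
k=17  "01"  (len 2)
k=18  "1"  (len 1)
k=19  "11"  (len 2)
k=20  "11"  (len 2)
k=21  "10"  (len 2)
k=22  "011"  (len 3)
k=23  "11"  (len 2)
k=24  "10"  (len 2)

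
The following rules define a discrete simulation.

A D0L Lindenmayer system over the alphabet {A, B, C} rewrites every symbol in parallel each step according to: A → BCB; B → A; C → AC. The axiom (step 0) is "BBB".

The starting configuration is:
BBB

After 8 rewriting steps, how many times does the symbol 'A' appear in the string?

step 0: BBB
step 1: AAA
step 2: BCBBCBBCB
step 3: AACAAACAAACA
step 4: BCBBCBACBCBBCBBCBACBCBBCBBCBACBCB
step 5: AACAAACABCBACAACAAACAAACABCBACAACAAACAAACABCBACAACA
step 6: BCBBCBACBCBBCBBCBACBCBAACABCBACBCBBCBACBCBBCBBCBACBCBBCBBC…BCBACBCBBCBACBCBBCBBCBACBCBBCBBCBACBCBAACABCBACBCBBCBACBCB  (len 126)
step 7: AACAAACABCBACAACAAACAAACABCBACAACABCBBCBACBCBAACABCBACAACA…AACAAACAAACABCBACAACABCBBCBACBCBAACABCBACAACAAACABCBACAACA  (len 213)
step 8: BCBBCBACBCBBCBBCBACBCBAACABCBACBCBBCBACBCBBCBBCBACBCBBCBBC…CBACBCBAACABCBACBCBBCBACBCBBCBBCBACBCBAACABCBACBCBBCBACBCB  (len 489)

108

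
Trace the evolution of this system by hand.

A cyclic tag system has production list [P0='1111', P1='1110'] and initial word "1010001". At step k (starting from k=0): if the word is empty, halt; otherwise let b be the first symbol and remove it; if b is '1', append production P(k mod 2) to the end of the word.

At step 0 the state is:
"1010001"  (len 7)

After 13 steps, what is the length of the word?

t=0: "1010001"  (len 7)
t=1: "0100011111"  (len 10)
t=2: "100011111"  (len 9)
t=3: "000111111111"  (len 12)
t=4: "00111111111"  (len 11)
t=5: "0111111111"  (len 10)
t=6: "111111111"  (len 9)
t=7: "111111111111"  (len 12)
t=8: "111111111111110"  (len 15)
t=9: "111111111111101111"  (len 18)
t=10: "111111111111011111110"  (len 21)
t=11: "111111111110111111101111"  (len 24)
t=12: "111111111101111111011111110"  (len 27)
t=13: "111111111011111110111111101111"  (len 30)

30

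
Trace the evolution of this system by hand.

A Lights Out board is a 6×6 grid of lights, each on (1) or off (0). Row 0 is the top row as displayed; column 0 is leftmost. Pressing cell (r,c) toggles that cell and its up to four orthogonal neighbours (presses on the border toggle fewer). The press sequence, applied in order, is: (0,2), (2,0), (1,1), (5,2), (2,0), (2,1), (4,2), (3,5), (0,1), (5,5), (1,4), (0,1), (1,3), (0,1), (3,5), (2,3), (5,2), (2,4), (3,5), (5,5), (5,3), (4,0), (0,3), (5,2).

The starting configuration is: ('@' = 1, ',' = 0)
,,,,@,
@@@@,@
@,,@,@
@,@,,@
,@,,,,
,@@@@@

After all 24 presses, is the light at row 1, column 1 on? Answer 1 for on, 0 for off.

k=0  ,,,,@,
@@@@,@
@,,@,@
@,@,,@
,@,,,,
,@@@@@
k=1  ,@@@@,
@@,@,@
@,,@,@
@,@,,@
,@,,,,
,@@@@@
k=2  ,@@@@,
,@,@,@
,@,@,@
,,@,,@
,@,,,,
,@@@@@
k=3  ,,@@@,
@,@@,@
,,,@,@
,,@,,@
,@,,,,
,@@@@@
k=4  ,,@@@,
@,@@,@
,,,@,@
,,@,,@
,@@,,,
,,,,@@
k=5  ,,@@@,
,,@@,@
@@,@,@
@,@,,@
,@@,,,
,,,,@@
k=6  ,,@@@,
,@@@,@
,,@@,@
@@@,,@
,@@,,,
,,,,@@
k=7  ,,@@@,
,@@@,@
,,@@,@
@@,,,@
,,,@,,
,,@,@@
k=8  ,,@@@,
,@@@,@
,,@@,,
@@,,@,
,,,@,@
,,@,@@
k=9  @@,@@,
,,@@,@
,,@@,,
@@,,@,
,,,@,@
,,@,@@
k=10  @@,@@,
,,@@,@
,,@@,,
@@,,@,
,,,@,,
,,@,,,
k=11  @@,@,,
,,@,@,
,,@@@,
@@,,@,
,,,@,,
,,@,,,
k=12  ,,@@,,
,@@,@,
,,@@@,
@@,,@,
,,,@,,
,,@,,,
k=13  ,,@,,,
,@,@,,
,,@,@,
@@,,@,
,,,@,,
,,@,,,
k=14  @@,,,,
,,,@,,
,,@,@,
@@,,@,
,,,@,,
,,@,,,
k=15  @@,,,,
,,,@,,
,,@,@@
@@,,,@
,,,@,@
,,@,,,
k=16  @@,,,,
,,,,,,
,,,@,@
@@,@,@
,,,@,@
,,@,,,
k=17  @@,,,,
,,,,,,
,,,@,@
@@,@,@
,,@@,@
,@,@,,
k=18  @@,,,,
,,,,@,
,,,,@,
@@,@@@
,,@@,@
,@,@,,
k=19  @@,,,,
,,,,@,
,,,,@@
@@,@,,
,,@@,,
,@,@,,
k=20  @@,,,,
,,,,@,
,,,,@@
@@,@,,
,,@@,@
,@,@@@
k=21  @@,,,,
,,,,@,
,,,,@@
@@,@,,
,,@,,@
,@@,,@
k=22  @@,,,,
,,,,@,
,,,,@@
,@,@,,
@@@,,@
@@@,,@
k=23  @@@@@,
,,,@@,
,,,,@@
,@,@,,
@@@,,@
@@@,,@
k=24  @@@@@,
,,,@@,
,,,,@@
,@,@,,
@@,,,@
@,,@,@

0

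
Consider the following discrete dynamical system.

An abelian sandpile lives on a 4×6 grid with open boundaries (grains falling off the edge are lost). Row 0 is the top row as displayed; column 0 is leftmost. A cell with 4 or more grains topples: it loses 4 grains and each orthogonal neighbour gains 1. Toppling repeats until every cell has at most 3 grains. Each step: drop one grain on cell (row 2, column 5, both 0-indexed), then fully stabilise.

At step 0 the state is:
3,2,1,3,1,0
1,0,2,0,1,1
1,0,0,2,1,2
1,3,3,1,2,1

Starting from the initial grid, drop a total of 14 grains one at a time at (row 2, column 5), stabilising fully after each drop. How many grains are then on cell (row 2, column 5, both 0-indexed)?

3

step 0: 3,2,1,3,1,0
1,0,2,0,1,1
1,0,0,2,1,2
1,3,3,1,2,1
step 1: 3,2,1,3,1,0
1,0,2,0,1,1
1,0,0,2,1,3
1,3,3,1,2,1
step 2: 3,2,1,3,1,0
1,0,2,0,1,2
1,0,0,2,2,0
1,3,3,1,2,2
step 3: 3,2,1,3,1,0
1,0,2,0,1,2
1,0,0,2,2,1
1,3,3,1,2,2
step 4: 3,2,1,3,1,0
1,0,2,0,1,2
1,0,0,2,2,2
1,3,3,1,2,2
step 5: 3,2,1,3,1,0
1,0,2,0,1,2
1,0,0,2,2,3
1,3,3,1,2,2
step 6: 3,2,1,3,1,0
1,0,2,0,1,3
1,0,0,2,3,0
1,3,3,1,2,3
step 7: 3,2,1,3,1,0
1,0,2,0,1,3
1,0,0,2,3,1
1,3,3,1,2,3
step 8: 3,2,1,3,1,0
1,0,2,0,1,3
1,0,0,2,3,2
1,3,3,1,2,3
step 9: 3,2,1,3,1,0
1,0,2,0,1,3
1,0,0,2,3,3
1,3,3,1,2,3
step 10: 3,2,1,3,1,1
1,0,2,0,3,0
1,0,0,3,1,3
1,3,3,2,0,1
step 11: 3,2,1,3,1,1
1,0,2,0,3,1
1,0,0,3,2,0
1,3,3,2,0,2
step 12: 3,2,1,3,1,1
1,0,2,0,3,1
1,0,0,3,2,1
1,3,3,2,0,2
step 13: 3,2,1,3,1,1
1,0,2,0,3,1
1,0,0,3,2,2
1,3,3,2,0,2
step 14: 3,2,1,3,1,1
1,0,2,0,3,1
1,0,0,3,2,3
1,3,3,2,0,2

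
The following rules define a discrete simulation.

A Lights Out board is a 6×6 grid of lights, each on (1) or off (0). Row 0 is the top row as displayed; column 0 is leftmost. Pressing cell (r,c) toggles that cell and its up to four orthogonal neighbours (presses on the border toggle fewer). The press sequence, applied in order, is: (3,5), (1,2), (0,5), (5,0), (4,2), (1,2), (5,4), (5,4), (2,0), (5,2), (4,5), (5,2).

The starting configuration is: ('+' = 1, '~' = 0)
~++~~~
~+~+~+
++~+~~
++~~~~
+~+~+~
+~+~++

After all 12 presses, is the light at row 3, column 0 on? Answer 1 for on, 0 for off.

0

gen 0: ~++~~~
~+~+~+
++~+~~
++~~~~
+~+~+~
+~+~++
gen 1: ~++~~~
~+~+~+
++~+~+
++~~++
+~+~++
+~+~++
gen 2: ~+~~~~
~~+~~+
++++~+
++~~++
+~+~++
+~+~++
gen 3: ~+~~++
~~+~~~
++++~+
++~~++
+~+~++
+~+~++
gen 4: ~+~~++
~~+~~~
++++~+
++~~++
~~+~++
~++~++
gen 5: ~+~~++
~~+~~~
++++~+
+++~++
~+~+++
~+~~++
gen 6: ~++~++
~+~+~~
++~+~+
+++~++
~+~+++
~+~~++
gen 7: ~++~++
~+~+~~
++~+~+
+++~++
~+~+~+
~+~+~~
gen 8: ~++~++
~+~+~~
++~+~+
+++~++
~+~+++
~+~~++
gen 9: ~++~++
++~+~~
~~~+~+
~++~++
~+~+++
~+~~++
gen 10: ~++~++
++~+~~
~~~+~+
~++~++
~+++++
~~++++
gen 11: ~++~++
++~+~~
~~~+~+
~++~+~
~+++~~
~~+++~
gen 12: ~++~++
++~+~~
~~~+~+
~++~+~
~+~+~~
~+~~+~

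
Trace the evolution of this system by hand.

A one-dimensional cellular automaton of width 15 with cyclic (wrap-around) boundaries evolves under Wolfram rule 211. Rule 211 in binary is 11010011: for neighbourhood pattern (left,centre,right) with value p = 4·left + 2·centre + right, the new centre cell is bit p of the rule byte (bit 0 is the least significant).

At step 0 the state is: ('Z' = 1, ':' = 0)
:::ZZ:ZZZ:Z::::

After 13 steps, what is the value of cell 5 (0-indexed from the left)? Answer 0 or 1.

step 0: :::ZZ:ZZZ:Z::::
step 1: ZZZ:Z::ZZ::ZZZZ
step 2: ZZZ::ZZ:ZZZ:ZZZ
step 3: ZZZZZ:Z::ZZ::ZZ
step 4: ZZZZZ::ZZ:ZZZ:Z
step 5: ZZZZZZZ:Z::ZZ::
step 6: :ZZZZZZ::ZZ:ZZZ
step 7: ::ZZZZZZZ:Z::ZZ
step 8: ZZ:ZZZZZZ::ZZ:Z
step 9: ZZ::ZZZZZZZ:Z::
step 10: :ZZZ:ZZZZZZ::ZZ
step 11: ::ZZ::ZZZZZZZ:Z
step 12: ZZ:ZZZ:ZZZZZZ::
step 13: :Z::ZZ::ZZZZZZZ

1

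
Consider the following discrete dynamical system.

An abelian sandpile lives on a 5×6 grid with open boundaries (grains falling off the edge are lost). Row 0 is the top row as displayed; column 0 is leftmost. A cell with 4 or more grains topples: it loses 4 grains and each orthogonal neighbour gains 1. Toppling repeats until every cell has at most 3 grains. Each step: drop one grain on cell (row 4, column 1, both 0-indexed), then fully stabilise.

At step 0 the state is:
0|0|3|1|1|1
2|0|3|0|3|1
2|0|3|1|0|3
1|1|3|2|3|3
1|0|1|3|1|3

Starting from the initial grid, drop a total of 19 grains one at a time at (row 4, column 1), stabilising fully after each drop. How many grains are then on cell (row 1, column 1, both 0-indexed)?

1

step 0: 0|0|3|1|1|1
2|0|3|0|3|1
2|0|3|1|0|3
1|1|3|2|3|3
1|0|1|3|1|3
step 1: 0|0|3|1|1|1
2|0|3|0|3|1
2|0|3|1|0|3
1|1|3|2|3|3
1|1|1|3|1|3
step 2: 0|0|3|1|1|1
2|0|3|0|3|1
2|0|3|1|0|3
1|1|3|2|3|3
1|2|1|3|1|3
step 3: 0|0|3|1|1|1
2|0|3|0|3|1
2|0|3|1|0|3
1|1|3|2|3|3
1|3|1|3|1|3
step 4: 0|0|3|1|1|1
2|0|3|0|3|1
2|0|3|1|0|3
1|2|3|2|3|3
2|0|2|3|1|3
step 5: 0|0|3|1|1|1
2|0|3|0|3|1
2|0|3|1|0|3
1|2|3|2|3|3
2|1|2|3|1|3
step 6: 0|0|3|1|1|1
2|0|3|0|3|1
2|0|3|1|0|3
1|2|3|2|3|3
2|2|2|3|1|3
step 7: 0|0|3|1|1|1
2|0|3|0|3|1
2|0|3|1|0|3
1|2|3|2|3|3
2|3|2|3|1|3
step 8: 0|0|3|1|1|1
2|0|3|0|3|1
2|0|3|1|0|3
1|3|3|2|3|3
3|0|3|3|1|3
step 9: 0|0|3|1|1|1
2|0|3|0|3|1
2|0|3|1|0|3
1|3|3|2|3|3
3|1|3|3|1|3
step 10: 0|0|3|1|1|1
2|0|3|0|3|1
2|0|3|1|0|3
1|3|3|2|3|3
3|2|3|3|1|3
step 11: 0|0|3|1|1|1
2|0|3|0|3|1
2|0|3|1|0|3
1|3|3|2|3|3
3|3|3|3|1|3
step 12: 0|1|0|2|1|1
2|1|1|1|3|2
2|2|1|3|2|0
3|1|3|1|2|2
0|3|2|2|0|1
step 13: 0|1|0|2|1|1
2|1|1|1|3|2
2|2|1|3|2|0
3|2|3|1|2|2
1|0|3|2|0|1
step 14: 0|1|0|2|1|1
2|1|1|1|3|2
2|2|1|3|2|0
3|2|3|1|2|2
1|1|3|2|0|1
step 15: 0|1|0|2|1|1
2|1|1|1|3|2
2|2|1|3|2|0
3|2|3|1|2|2
1|2|3|2|0|1
step 16: 0|1|0|2|1|1
2|1|1|1|3|2
2|2|1|3|2|0
3|2|3|1|2|2
1|3|3|2|0|1
step 17: 0|1|0|2|1|1
2|1|1|1|3|2
3|3|2|3|2|0
0|1|1|2|2|2
3|2|1|3|0|1
step 18: 0|1|0|2|1|1
2|1|1|1|3|2
3|3|2|3|2|0
0|1|1|2|2|2
3|3|1|3|0|1
step 19: 0|1|0|2|1|1
2|1|1|1|3|2
3|3|2|3|2|0
1|2|1|2|2|2
0|1|2|3|0|1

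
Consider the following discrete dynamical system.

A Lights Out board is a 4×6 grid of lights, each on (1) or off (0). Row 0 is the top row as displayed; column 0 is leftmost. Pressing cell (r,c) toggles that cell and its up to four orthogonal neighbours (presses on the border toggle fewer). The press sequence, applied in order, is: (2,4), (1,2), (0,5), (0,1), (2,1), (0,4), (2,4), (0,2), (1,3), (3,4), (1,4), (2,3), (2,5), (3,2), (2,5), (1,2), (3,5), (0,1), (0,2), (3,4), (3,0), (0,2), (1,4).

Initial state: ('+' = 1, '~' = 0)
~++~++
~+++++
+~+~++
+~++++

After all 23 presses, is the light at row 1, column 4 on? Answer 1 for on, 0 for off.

0) ~++~++
~+++++
+~+~++
+~++++
1) ~++~++
~+++~+
+~++~~
+~++~+
2) ~+~~++
~~~~~+
+~~+~~
+~++~+
3) ~+~~~~
~~~~~~
+~~+~~
+~++~+
4) +~+~~~
~+~~~~
+~~+~~
+~++~+
5) +~+~~~
~~~~~~
~+++~~
++++~+
6) +~++++
~~~~+~
~+++~~
++++~+
7) +~++++
~~~~~~
~++~++
++++++
8) ++~~++
~~+~~~
~++~++
++++++
9) ++~+++
~~~++~
~+++++
++++++
10) ++~+++
~~~++~
~+++~+
+++~~~
11) ++~+~+
~~~~~+
~+++++
+++~~~
12) ++~+~+
~~~+~+
~+~~~+
++++~~
13) ++~+~+
~~~+~~
~+~~+~
++++~+
14) ++~+~+
~~~+~~
~++~+~
+~~~~+
15) ++~+~+
~~~+~+
~++~~+
+~~~~~
16) ++++~+
~++~~+
~+~~~+
+~~~~~
17) ++++~+
~++~~+
~+~~~~
+~~~++
18) ~~~+~+
~~+~~+
~+~~~~
+~~~++
19) ~++~~+
~~~~~+
~+~~~~
+~~~++
20) ~++~~+
~~~~~+
~+~~+~
+~~+~~
21) ~++~~+
~~~~~+
++~~+~
~+~+~~
22) ~~~+~+
~~+~~+
++~~+~
~+~+~~
23) ~~~+++
~~+++~
++~~~~
~+~+~~

1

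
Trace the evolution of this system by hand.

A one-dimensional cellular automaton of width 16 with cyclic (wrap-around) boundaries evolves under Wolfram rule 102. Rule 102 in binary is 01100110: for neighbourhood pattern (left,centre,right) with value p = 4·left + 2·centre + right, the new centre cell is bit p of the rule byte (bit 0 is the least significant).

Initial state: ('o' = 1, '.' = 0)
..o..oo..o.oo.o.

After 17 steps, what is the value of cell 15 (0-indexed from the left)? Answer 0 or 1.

0

[0] ..o..oo..o.oo.o.
[1] .oo.o.o.ooo.ooo.
[2] o.oooooo..oo..o.
[3] oo.....o.o.o.ooo
[4] .o....ooooooo...
[5] oo...o......o...
[6] .o..oo.....oo..o
[7] oo.o.o....o.o.oo
[8] .ooooo...ooooo..
[9] o....o..o....o..
[10] o...oo.oo...oo.o
[11] o..o.oo.o..o.oo.
[12] o.ooo.ooo.ooo.oo
[13] oo..oo..oo..oo..
[14] .o.o.o.o.o.o.o.o
[15] oooooooooooooooo
[16] ................
[17] ................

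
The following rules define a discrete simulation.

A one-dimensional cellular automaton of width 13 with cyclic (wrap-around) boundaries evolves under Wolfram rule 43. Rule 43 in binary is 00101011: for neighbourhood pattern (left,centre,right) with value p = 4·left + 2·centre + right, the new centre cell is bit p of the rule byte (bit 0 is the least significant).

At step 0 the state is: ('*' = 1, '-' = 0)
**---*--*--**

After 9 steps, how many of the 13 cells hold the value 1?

6

t=0: **---*--*--**
t=1: ---**--*--**-
t=2: ****--*--**--
t=3: *----*--**--*
t=4: --***--**--**
t=5: -**---**--**-
t=6: **--***--**--
t=7: *--**---**--*
t=8: --**--***--**
t=9: -**--**---**-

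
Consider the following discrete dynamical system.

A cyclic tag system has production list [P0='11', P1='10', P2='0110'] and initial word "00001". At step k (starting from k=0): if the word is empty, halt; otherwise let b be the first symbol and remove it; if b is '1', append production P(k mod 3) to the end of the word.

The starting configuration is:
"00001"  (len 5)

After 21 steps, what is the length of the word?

[0] "00001"  (len 5)
[1] "0001"  (len 4)
[2] "001"  (len 3)
[3] "01"  (len 2)
[4] "1"  (len 1)
[5] "10"  (len 2)
[6] "00110"  (len 5)
[7] "0110"  (len 4)
[8] "110"  (len 3)
[9] "100110"  (len 6)
[10] "0011011"  (len 7)
[11] "011011"  (len 6)
[12] "11011"  (len 5)
[13] "101111"  (len 6)
[14] "0111110"  (len 7)
[15] "111110"  (len 6)
[16] "1111011"  (len 7)
[17] "11101110"  (len 8)
[18] "11011100110"  (len 11)
[19] "101110011011"  (len 12)
[20] "0111001101110"  (len 13)
[21] "111001101110"  (len 12)

12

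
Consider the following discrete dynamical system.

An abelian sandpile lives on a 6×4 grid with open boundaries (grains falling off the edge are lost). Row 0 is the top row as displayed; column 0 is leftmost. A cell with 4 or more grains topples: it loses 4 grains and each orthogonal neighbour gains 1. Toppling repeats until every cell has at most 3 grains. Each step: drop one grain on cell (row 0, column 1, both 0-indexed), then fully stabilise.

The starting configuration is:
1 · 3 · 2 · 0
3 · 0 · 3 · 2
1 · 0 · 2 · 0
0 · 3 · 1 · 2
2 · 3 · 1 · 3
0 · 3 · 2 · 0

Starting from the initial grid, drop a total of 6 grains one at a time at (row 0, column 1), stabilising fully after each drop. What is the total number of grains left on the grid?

t=0: 1 · 3 · 2 · 0
3 · 0 · 3 · 2
1 · 0 · 2 · 0
0 · 3 · 1 · 2
2 · 3 · 1 · 3
0 · 3 · 2 · 0
t=1: 2 · 0 · 3 · 0
3 · 1 · 3 · 2
1 · 0 · 2 · 0
0 · 3 · 1 · 2
2 · 3 · 1 · 3
0 · 3 · 2 · 0
t=2: 2 · 1 · 3 · 0
3 · 1 · 3 · 2
1 · 0 · 2 · 0
0 · 3 · 1 · 2
2 · 3 · 1 · 3
0 · 3 · 2 · 0
t=3: 2 · 2 · 3 · 0
3 · 1 · 3 · 2
1 · 0 · 2 · 0
0 · 3 · 1 · 2
2 · 3 · 1 · 3
0 · 3 · 2 · 0
t=4: 2 · 3 · 3 · 0
3 · 1 · 3 · 2
1 · 0 · 2 · 0
0 · 3 · 1 · 2
2 · 3 · 1 · 3
0 · 3 · 2 · 0
t=5: 3 · 1 · 1 · 1
3 · 3 · 0 · 3
1 · 0 · 3 · 0
0 · 3 · 1 · 2
2 · 3 · 1 · 3
0 · 3 · 2 · 0
t=6: 3 · 2 · 1 · 1
3 · 3 · 0 · 3
1 · 0 · 3 · 0
0 · 3 · 1 · 2
2 · 3 · 1 · 3
0 · 3 · 2 · 0

40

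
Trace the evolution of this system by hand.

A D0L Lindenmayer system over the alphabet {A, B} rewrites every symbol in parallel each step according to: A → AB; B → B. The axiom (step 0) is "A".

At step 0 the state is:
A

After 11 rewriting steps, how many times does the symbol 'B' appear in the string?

11

t=0: A
t=1: AB
t=2: ABB
t=3: ABBB
t=4: ABBBB
t=5: ABBBBB
t=6: ABBBBBB
t=7: ABBBBBBB
t=8: ABBBBBBBB
t=9: ABBBBBBBBB
t=10: ABBBBBBBBBB
t=11: ABBBBBBBBBBB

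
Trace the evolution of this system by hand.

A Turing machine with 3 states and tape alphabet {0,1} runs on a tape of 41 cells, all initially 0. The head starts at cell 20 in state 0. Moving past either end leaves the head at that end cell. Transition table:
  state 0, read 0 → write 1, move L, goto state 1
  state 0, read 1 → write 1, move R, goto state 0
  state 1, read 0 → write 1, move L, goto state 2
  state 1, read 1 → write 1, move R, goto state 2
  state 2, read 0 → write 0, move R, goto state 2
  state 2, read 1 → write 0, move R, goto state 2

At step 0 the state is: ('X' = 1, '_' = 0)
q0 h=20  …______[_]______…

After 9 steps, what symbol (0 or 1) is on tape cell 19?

0

0) q0 h=20  …______[_]______…
1) q1 h=19  …______[_]X_____…
2) q2 h=18  …______[_]XX____…
3) q2 h=19  …______[X]X_____…
4) q2 h=20  …______[X]______…
5) q2 h=21  …______[_]______…
6) q2 h=22  …______[_]______…
7) q2 h=23  …______[_]______…
8) q2 h=24  …______[_]______…
9) q2 h=25  …______[_]______…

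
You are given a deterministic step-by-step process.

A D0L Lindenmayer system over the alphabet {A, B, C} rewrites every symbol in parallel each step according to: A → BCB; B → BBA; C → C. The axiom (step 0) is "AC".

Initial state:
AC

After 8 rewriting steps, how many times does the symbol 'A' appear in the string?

656

t=0: AC
t=1: BCBC
t=2: BBACBBAC
t=3: BBABBABCBCBBABBABCBC
t=4: BBABBABCBBBABBABCBBBACBBACBBABBABCBBBABBABCBBBACBBAC
t=5: BBABBABCBBBABBABCBBBACBBABBABBABCBBBABBABCBBBACBBABBABBABC…BBABCBBBACBBABBABBABCBBBABBABCBBBACBBABBABBABCBCBBABBABCBC  (len 140)
t=6: BBABBABCBBBABBABCBBBACBBABBABBABCBBBABBABCBBBACBBABBABBABC…BBABCBBBABBABCBBBABBABCBBBACBBACBBABBABCBBBABBABCBBBACBBAC  (len 380)
t=7: BBABBABCBBBABBABCBBBACBBABBABBABCBBBABBABCBBBACBBABBABBABC…BBABCBBBACBBABBABBABCBBBABBABCBBBACBBABBABBABCBCBBABBABCBC  (len 1036)
t=8: BBABBABCBBBABBABCBBBACBBABBABBABCBBBABBABCBBBACBBABBABBABC…BBABCBBBABBABCBBBABBABCBBBACBBACBBABBABCBBBABBABCBBBACBBAC  (len 2828)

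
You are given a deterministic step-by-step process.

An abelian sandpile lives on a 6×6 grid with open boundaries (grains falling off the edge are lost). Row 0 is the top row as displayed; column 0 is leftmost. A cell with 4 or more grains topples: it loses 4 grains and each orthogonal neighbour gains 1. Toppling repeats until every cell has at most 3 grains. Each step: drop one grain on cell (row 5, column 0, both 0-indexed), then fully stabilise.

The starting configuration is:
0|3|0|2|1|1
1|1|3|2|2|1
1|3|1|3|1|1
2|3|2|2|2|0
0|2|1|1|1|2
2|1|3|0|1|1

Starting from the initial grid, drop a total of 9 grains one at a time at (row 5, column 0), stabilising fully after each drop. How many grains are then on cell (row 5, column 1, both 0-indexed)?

k=0  0|3|0|2|1|1
1|1|3|2|2|1
1|3|1|3|1|1
2|3|2|2|2|0
0|2|1|1|1|2
2|1|3|0|1|1
k=1  0|3|0|2|1|1
1|1|3|2|2|1
1|3|1|3|1|1
2|3|2|2|2|0
0|2|1|1|1|2
3|1|3|0|1|1
k=2  0|3|0|2|1|1
1|1|3|2|2|1
1|3|1|3|1|1
2|3|2|2|2|0
1|2|1|1|1|2
0|2|3|0|1|1
k=3  0|3|0|2|1|1
1|1|3|2|2|1
1|3|1|3|1|1
2|3|2|2|2|0
1|2|1|1|1|2
1|2|3|0|1|1
k=4  0|3|0|2|1|1
1|1|3|2|2|1
1|3|1|3|1|1
2|3|2|2|2|0
1|2|1|1|1|2
2|2|3|0|1|1
k=5  0|3|0|2|1|1
1|1|3|2|2|1
1|3|1|3|1|1
2|3|2|2|2|0
1|2|1|1|1|2
3|2|3|0|1|1
k=6  0|3|0|2|1|1
1|1|3|2|2|1
1|3|1|3|1|1
2|3|2|2|2|0
2|2|1|1|1|2
0|3|3|0|1|1
k=7  0|3|0|2|1|1
1|1|3|2|2|1
1|3|1|3|1|1
2|3|2|2|2|0
2|2|1|1|1|2
1|3|3|0|1|1
k=8  0|3|0|2|1|1
1|1|3|2|2|1
1|3|1|3|1|1
2|3|2|2|2|0
2|2|1|1|1|2
2|3|3|0|1|1
k=9  0|3|0|2|1|1
1|1|3|2|2|1
1|3|1|3|1|1
2|3|2|2|2|0
2|2|1|1|1|2
3|3|3|0|1|1

3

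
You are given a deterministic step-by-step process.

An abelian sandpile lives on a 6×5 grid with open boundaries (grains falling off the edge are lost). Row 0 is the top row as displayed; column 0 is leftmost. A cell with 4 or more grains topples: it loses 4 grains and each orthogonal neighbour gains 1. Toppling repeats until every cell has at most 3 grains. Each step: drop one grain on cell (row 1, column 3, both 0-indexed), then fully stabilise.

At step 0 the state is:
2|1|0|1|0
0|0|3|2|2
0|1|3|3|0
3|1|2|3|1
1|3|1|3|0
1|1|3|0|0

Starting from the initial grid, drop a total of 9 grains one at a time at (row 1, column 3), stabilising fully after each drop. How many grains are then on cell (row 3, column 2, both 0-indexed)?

gen 0: 2|1|0|1|0
0|0|3|2|2
0|1|3|3|0
3|1|2|3|1
1|3|1|3|0
1|1|3|0|0
gen 1: 2|1|0|1|0
0|0|3|3|2
0|1|3|3|0
3|1|2|3|1
1|3|1|3|0
1|1|3|0|0
gen 2: 2|1|1|2|0
0|1|1|2|3
0|2|2|2|1
3|2|0|2|2
1|3|3|0|1
1|1|3|1|0
gen 3: 2|1|1|2|0
0|1|1|3|3
0|2|2|2|1
3|2|0|2|2
1|3|3|0|1
1|1|3|1|0
gen 4: 2|1|1|3|1
0|1|2|1|0
0|2|2|3|2
3|2|0|2|2
1|3|3|0|1
1|1|3|1|0
gen 5: 2|1|1|3|1
0|1|2|2|0
0|2|2|3|2
3|2|0|2|2
1|3|3|0|1
1|1|3|1|0
gen 6: 2|1|1|3|1
0|1|2|3|0
0|2|2|3|2
3|2|0|2|2
1|3|3|0|1
1|1|3|1|0
gen 7: 2|1|2|0|2
0|1|3|2|1
0|2|3|0|3
3|2|0|3|2
1|3|3|0|1
1|1|3|1|0
gen 8: 2|1|2|0|2
0|1|3|3|1
0|2|3|0|3
3|2|0|3|2
1|3|3|0|1
1|1|3|1|0
gen 9: 2|1|3|1|2
0|2|1|1|2
0|3|0|2|3
3|2|1|3|2
1|3|3|0|1
1|1|3|1|0

1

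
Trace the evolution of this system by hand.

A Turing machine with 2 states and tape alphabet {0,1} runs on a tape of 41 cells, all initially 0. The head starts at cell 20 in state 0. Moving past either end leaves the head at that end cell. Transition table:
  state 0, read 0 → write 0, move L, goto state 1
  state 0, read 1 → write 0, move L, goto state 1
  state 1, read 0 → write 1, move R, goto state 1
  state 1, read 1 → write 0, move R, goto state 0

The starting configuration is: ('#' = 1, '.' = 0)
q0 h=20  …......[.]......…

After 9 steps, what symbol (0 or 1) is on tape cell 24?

0) q0 h=20  …......[.]......…
1) q1 h=19  …......[.]......…
2) q1 h=20  ….....#[.]......…
3) q1 h=21  …....##[.]......…
4) q1 h=22  …...###[.]......…
5) q1 h=23  …..####[.]......…
6) q1 h=24  ….#####[.]......…
7) q1 h=25  …######[.]......…
8) q1 h=26  …######[.]......…
9) q1 h=27  …######[.]......…

1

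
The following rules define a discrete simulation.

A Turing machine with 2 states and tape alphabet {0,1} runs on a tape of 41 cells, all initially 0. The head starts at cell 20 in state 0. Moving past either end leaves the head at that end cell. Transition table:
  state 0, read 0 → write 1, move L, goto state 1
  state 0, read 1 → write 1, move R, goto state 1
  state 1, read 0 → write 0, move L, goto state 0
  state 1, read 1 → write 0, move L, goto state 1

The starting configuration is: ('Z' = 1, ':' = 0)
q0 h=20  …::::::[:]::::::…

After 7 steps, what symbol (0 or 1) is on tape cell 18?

t=0: q0 h=20  …::::::[:]::::::…
t=1: q1 h=19  …::::::[:]Z:::::…
t=2: q0 h=18  …::::::[:]:Z::::…
t=3: q1 h=17  …::::::[:]Z:Z:::…
t=4: q0 h=16  …::::::[:]:Z:Z::…
t=5: q1 h=15  …::::::[:]Z:Z:Z:…
t=6: q0 h=14  …::::::[:]:Z:Z:Z…
t=7: q1 h=13  …::::::[:]Z:Z:Z:…

1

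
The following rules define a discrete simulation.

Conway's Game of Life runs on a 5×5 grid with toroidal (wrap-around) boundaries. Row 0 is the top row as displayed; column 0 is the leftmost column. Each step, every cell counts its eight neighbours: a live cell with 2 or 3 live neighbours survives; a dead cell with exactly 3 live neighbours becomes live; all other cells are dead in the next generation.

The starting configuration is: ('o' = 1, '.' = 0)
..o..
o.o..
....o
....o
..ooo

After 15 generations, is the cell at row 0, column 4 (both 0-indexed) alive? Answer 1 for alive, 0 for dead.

1

k=0  ..o..
o.o..
....o
....o
..ooo
k=1  ..o.o
.o.o.
o..oo
o...o
..o.o
k=2  ooo.o
.o...
.ooo.
.o...
.o..o
k=3  ..ooo
....o
oo...
.o.o.
...oo
k=4  o.o..
.oo.o
ooo.o
.o.o.
o....
k=5  o.ooo
....o
....o
...o.
o.o.o
k=6  ..o..
.....
...oo
o..o.
o.o..
k=7  .o...
...o.
...oo
oooo.
..ooo
k=8  ....o
..ooo
oo...
oo...
....o
k=9  o...o
.oooo
...o.
.o..o
....o
k=10  .oo..
.oo..
.o...
o..oo
...oo
k=11  oo...
o....
.o.oo
o.oo.
.o...
k=12  oo...
..o..
.o.o.
o..o.
....o
k=13  oo...
o.o..
.o.oo
o.oo.
.o..o
k=14  ..o.o
..oo.
.....
.....
...oo
k=15  ..o.o
..oo.
.....
.....
...oo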